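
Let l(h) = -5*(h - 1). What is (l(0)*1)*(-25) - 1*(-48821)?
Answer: 48696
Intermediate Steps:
l(h) = 5 - 5*h (l(h) = -5*(-1 + h) = 5 - 5*h)
(l(0)*1)*(-25) - 1*(-48821) = ((5 - 5*0)*1)*(-25) - 1*(-48821) = ((5 + 0)*1)*(-25) + 48821 = (5*1)*(-25) + 48821 = 5*(-25) + 48821 = -125 + 48821 = 48696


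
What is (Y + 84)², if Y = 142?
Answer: 51076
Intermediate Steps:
(Y + 84)² = (142 + 84)² = 226² = 51076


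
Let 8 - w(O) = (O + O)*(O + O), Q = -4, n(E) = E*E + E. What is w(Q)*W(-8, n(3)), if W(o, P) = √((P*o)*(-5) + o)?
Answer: -112*√118 ≈ -1216.6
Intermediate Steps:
n(E) = E + E² (n(E) = E² + E = E + E²)
w(O) = 8 - 4*O² (w(O) = 8 - (O + O)*(O + O) = 8 - 2*O*2*O = 8 - 4*O²)
W(o, P) = √(o - 5*P*o) (W(o, P) = √(-5*P*o + o) = √(o - 5*P*o))
w(Q)*W(-8, n(3)) = (8 - 4*(-4)²)*√(-8*(1 - 15*(1 + 3))) = (8 - 4*16)*√(-8*(1 - 15*4)) = (8 - 64)*√(-8*(1 - 5*12)) = -56*2*√118 = -112*√118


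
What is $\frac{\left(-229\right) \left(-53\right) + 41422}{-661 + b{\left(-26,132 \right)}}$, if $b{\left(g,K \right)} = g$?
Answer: $- \frac{17853}{229} \approx -77.961$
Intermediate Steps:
$\frac{\left(-229\right) \left(-53\right) + 41422}{-661 + b{\left(-26,132 \right)}} = \frac{\left(-229\right) \left(-53\right) + 41422}{-661 - 26} = \frac{12137 + 41422}{-687} = 53559 \left(- \frac{1}{687}\right) = - \frac{17853}{229}$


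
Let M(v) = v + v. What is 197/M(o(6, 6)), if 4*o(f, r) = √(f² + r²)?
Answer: 197*√2/6 ≈ 46.433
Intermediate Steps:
o(f, r) = √(f² + r²)/4
M(v) = 2*v
197/M(o(6, 6)) = 197/((2*(√(6² + 6²)/4))) = 197/((2*(√(36 + 36)/4))) = 197/((2*(√72/4))) = 197/((2*((6*√2)/4))) = 197/((2*(3*√2/2))) = 197/((3*√2)) = 197*(√2/6) = 197*√2/6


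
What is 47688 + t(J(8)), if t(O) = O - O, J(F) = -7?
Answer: 47688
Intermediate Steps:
t(O) = 0
47688 + t(J(8)) = 47688 + 0 = 47688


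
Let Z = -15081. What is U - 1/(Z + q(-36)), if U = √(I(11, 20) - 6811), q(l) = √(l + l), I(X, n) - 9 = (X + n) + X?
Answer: (I - 392106*√10 + 312*I*√5)/(3*(2*√2 + 5027*I)) ≈ 6.6309e-5 + 82.219*I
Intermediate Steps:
I(X, n) = 9 + n + 2*X (I(X, n) = 9 + ((X + n) + X) = 9 + (n + 2*X) = 9 + n + 2*X)
q(l) = √2*√l (q(l) = √(2*l) = √2*√l)
U = 26*I*√10 (U = √((9 + 20 + 2*11) - 6811) = √((9 + 20 + 22) - 6811) = √(51 - 6811) = √(-6760) = 26*I*√10 ≈ 82.219*I)
U - 1/(Z + q(-36)) = 26*I*√10 - 1/(-15081 + √2*√(-36)) = 26*I*√10 - 1/(-15081 + √2*(6*I)) = 26*I*√10 - 1/(-15081 + 6*I*√2) = -1/(-15081 + 6*I*√2) + 26*I*√10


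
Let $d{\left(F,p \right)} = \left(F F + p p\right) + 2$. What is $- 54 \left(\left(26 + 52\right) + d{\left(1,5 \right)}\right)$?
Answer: $-5724$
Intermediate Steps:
$d{\left(F,p \right)} = 2 + F^{2} + p^{2}$ ($d{\left(F,p \right)} = \left(F^{2} + p^{2}\right) + 2 = 2 + F^{2} + p^{2}$)
$- 54 \left(\left(26 + 52\right) + d{\left(1,5 \right)}\right) = - 54 \left(\left(26 + 52\right) + \left(2 + 1^{2} + 5^{2}\right)\right) = - 54 \left(78 + \left(2 + 1 + 25\right)\right) = - 54 \left(78 + 28\right) = \left(-54\right) 106 = -5724$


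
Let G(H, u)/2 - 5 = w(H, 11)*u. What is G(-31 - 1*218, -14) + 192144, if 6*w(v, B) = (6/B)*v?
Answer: 2120666/11 ≈ 1.9279e+5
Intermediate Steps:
w(v, B) = v/B (w(v, B) = ((6/B)*v)/6 = (6*v/B)/6 = v/B)
G(H, u) = 10 + 2*H*u/11 (G(H, u) = 10 + 2*((H/11)*u) = 10 + 2*(H*u/11) = 10 + 2*H*u/11)
G(-31 - 1*218, -14) + 192144 = (10 + (2/11)*(-31 - 1*218)*(-14)) + 192144 = (10 + (2/11)*(-31 - 218)*(-14)) + 192144 = (10 + (2/11)*(-249)*(-14)) + 192144 = (10 + 6972/11) + 192144 = 7082/11 + 192144 = 2120666/11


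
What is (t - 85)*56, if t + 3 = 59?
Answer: -1624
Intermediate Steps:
t = 56 (t = -3 + 59 = 56)
(t - 85)*56 = (56 - 85)*56 = -29*56 = -1624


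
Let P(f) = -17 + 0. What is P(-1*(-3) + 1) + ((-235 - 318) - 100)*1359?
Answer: -887444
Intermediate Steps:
P(f) = -17
P(-1*(-3) + 1) + ((-235 - 318) - 100)*1359 = -17 + ((-235 - 318) - 100)*1359 = -17 + (-553 - 100)*1359 = -17 - 653*1359 = -17 - 887427 = -887444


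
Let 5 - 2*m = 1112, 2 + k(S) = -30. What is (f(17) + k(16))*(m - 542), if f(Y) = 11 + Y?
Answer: 4382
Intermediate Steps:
k(S) = -32 (k(S) = -2 - 30 = -32)
m = -1107/2 (m = 5/2 - ½*1112 = 5/2 - 556 = -1107/2 ≈ -553.50)
(f(17) + k(16))*(m - 542) = ((11 + 17) - 32)*(-1107/2 - 542) = (28 - 32)*(-2191/2) = -4*(-2191/2) = 4382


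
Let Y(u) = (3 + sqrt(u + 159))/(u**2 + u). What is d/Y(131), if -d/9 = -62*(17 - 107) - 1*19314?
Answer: -6412184856/281 + 2137394952*sqrt(290)/281 ≈ 1.0671e+8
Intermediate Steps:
d = 123606 (d = -9*(-62*(17 - 107) - 1*19314) = -9*(-62*(-90) - 19314) = -9*(5580 - 19314) = -9*(-13734) = 123606)
Y(u) = (3 + sqrt(159 + u))/(u + u**2)
d/Y(131) = 123606/(((3 + sqrt(159 + 131))/(131*(1 + 131)))) = 123606/(((1/131)*(3 + sqrt(290))/132)) = 123606/(((1/131)*(1/132)*(3 + sqrt(290)))) = 123606/(1/5764 + sqrt(290)/17292)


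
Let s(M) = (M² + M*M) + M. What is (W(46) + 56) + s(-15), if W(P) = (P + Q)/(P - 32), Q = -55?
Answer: 6865/14 ≈ 490.36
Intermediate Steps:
W(P) = (-55 + P)/(-32 + P) (W(P) = (P - 55)/(P - 32) = (-55 + P)/(-32 + P))
s(M) = M + 2*M² (s(M) = (M² + M²) + M = 2*M² + M = M + 2*M²)
(W(46) + 56) + s(-15) = ((-55 + 46)/(-32 + 46) + 56) - 15*(1 + 2*(-15)) = (-9/14 + 56) - 15*(1 - 30) = ((1/14)*(-9) + 56) - 15*(-29) = (-9/14 + 56) + 435 = 775/14 + 435 = 6865/14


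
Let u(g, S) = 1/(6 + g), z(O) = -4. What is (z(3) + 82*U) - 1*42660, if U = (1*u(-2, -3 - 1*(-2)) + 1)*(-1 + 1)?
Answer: -42664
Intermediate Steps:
U = 0 (U = (1/(6 - 2) + 1)*(-1 + 1) = (1/4 + 1)*0 = (1*(¼) + 1)*0 = (¼ + 1)*0 = (5/4)*0 = 0)
(z(3) + 82*U) - 1*42660 = (-4 + 82*0) - 1*42660 = (-4 + 0) - 42660 = -4 - 42660 = -42664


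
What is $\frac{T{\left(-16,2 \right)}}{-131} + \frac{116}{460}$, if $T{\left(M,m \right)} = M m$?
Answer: $\frac{7479}{15065} \approx 0.49645$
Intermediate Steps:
$\frac{T{\left(-16,2 \right)}}{-131} + \frac{116}{460} = \frac{\left(-16\right) 2}{-131} + \frac{116}{460} = \left(-32\right) \left(- \frac{1}{131}\right) + 116 \cdot \frac{1}{460} = \frac{32}{131} + \frac{29}{115} = \frac{7479}{15065}$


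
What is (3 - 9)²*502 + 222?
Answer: 18294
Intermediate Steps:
(3 - 9)²*502 + 222 = (-6)²*502 + 222 = 36*502 + 222 = 18072 + 222 = 18294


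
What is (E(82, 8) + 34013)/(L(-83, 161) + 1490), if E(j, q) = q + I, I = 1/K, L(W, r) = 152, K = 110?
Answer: 3742311/180620 ≈ 20.719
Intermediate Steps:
I = 1/110 ≈ 0.0090909
E(j, q) = 1/110 + q (E(j, q) = q + 1/110 = 1/110 + q)
(E(82, 8) + 34013)/(L(-83, 161) + 1490) = ((1/110 + 8) + 34013)/(152 + 1490) = (881/110 + 34013)/1642 = (3742311/110)*(1/1642) = 3742311/180620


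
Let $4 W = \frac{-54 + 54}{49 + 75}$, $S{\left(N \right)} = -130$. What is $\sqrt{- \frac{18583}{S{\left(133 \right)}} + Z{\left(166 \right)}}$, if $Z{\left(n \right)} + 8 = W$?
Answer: $\frac{\sqrt{2280590}}{130} \approx 11.617$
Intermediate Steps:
$W = 0$ ($W = \frac{\left(-54 + 54\right) \frac{1}{49 + 75}}{4} = \frac{0 \cdot \frac{1}{124}}{4} = \frac{1}{4} \cdot 0 = 0$)
$Z{\left(n \right)} = -8$ ($Z{\left(n \right)} = -8 + 0 = -8$)
$\sqrt{- \frac{18583}{S{\left(133 \right)}} + Z{\left(166 \right)}} = \sqrt{- \frac{18583}{-130} - 8} = \sqrt{\left(-18583\right) \left(- \frac{1}{130}\right) - 8} = \sqrt{\frac{18583}{130} - 8} = \sqrt{\frac{17543}{130}} = \frac{\sqrt{2280590}}{130}$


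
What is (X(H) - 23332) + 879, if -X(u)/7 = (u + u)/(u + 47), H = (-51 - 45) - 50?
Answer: -2224891/99 ≈ -22474.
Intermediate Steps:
H = -146 (H = -96 - 50 = -146)
X(u) = -14*u/(47 + u) (X(u) = -7*(u + u)/(u + 47) = -7*2*u/(47 + u) = -14*u/(47 + u))
(X(H) - 23332) + 879 = (-14*(-146)/(47 - 146) - 23332) + 879 = (-14*(-146)/(-99) - 23332) + 879 = (-14*(-146)*(-1/99) - 23332) + 879 = (-2044/99 - 23332) + 879 = -2311912/99 + 879 = -2224891/99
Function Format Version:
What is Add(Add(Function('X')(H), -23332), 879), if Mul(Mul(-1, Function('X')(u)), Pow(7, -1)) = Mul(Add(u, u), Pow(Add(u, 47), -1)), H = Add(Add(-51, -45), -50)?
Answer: Rational(-2224891, 99) ≈ -22474.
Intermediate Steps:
H = -146 (H = Add(-96, -50) = -146)
Function('X')(u) = Mul(-14, u, Pow(Add(47, u), -1)) (Function('X')(u) = Mul(-7, Mul(Add(u, u), Pow(Add(u, 47), -1))) = Mul(-7, Mul(Mul(2, u), Pow(Add(47, u), -1))) = Mul(-7, Mul(2, u, Pow(Add(47, u), -1))) = Mul(-14, u, Pow(Add(47, u), -1)))
Add(Add(Function('X')(H), -23332), 879) = Add(Add(Mul(-14, -146, Pow(Add(47, -146), -1)), -23332), 879) = Add(Add(Mul(-14, -146, Pow(-99, -1)), -23332), 879) = Add(Add(Mul(-14, -146, Rational(-1, 99)), -23332), 879) = Add(Add(Rational(-2044, 99), -23332), 879) = Add(Rational(-2311912, 99), 879) = Rational(-2224891, 99)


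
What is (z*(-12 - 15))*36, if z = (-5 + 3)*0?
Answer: 0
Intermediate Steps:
z = 0 (z = -2*0 = 0)
(z*(-12 - 15))*36 = (0*(-12 - 15))*36 = (0*(-27))*36 = 0*36 = 0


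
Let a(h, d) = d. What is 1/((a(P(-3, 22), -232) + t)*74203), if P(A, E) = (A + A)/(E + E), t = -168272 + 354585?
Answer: 1/13807768443 ≈ 7.2423e-11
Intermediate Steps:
t = 186313
P(A, E) = A/E (P(A, E) = (2*A)/((2*E)) = (2*A)*(1/(2*E)) = A/E)
1/((a(P(-3, 22), -232) + t)*74203) = 1/((-232 + 186313)*74203) = (1/74203)/186081 = (1/186081)*(1/74203) = 1/13807768443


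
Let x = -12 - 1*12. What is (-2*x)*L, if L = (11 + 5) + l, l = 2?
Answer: 864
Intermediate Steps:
L = 18 (L = (11 + 5) + 2 = 16 + 2 = 18)
x = -24 (x = -12 - 12 = -24)
(-2*x)*L = -2*(-24)*18 = 48*18 = 864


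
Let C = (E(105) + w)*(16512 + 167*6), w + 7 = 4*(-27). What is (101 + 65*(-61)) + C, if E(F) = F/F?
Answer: -2000460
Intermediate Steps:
w = -115 (w = -7 + 4*(-27) = -7 - 108 = -115)
E(F) = 1
C = -1996596 (C = (1 - 115)*(16512 + 167*6) = -114*(16512 + 1002) = -114*17514 = -1996596)
(101 + 65*(-61)) + C = (101 + 65*(-61)) - 1996596 = (101 - 3965) - 1996596 = -3864 - 1996596 = -2000460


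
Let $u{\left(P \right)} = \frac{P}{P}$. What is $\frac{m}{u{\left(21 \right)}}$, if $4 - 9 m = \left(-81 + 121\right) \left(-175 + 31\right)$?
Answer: $\frac{5764}{9} \approx 640.44$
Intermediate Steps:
$u{\left(P \right)} = 1$
$m = \frac{5764}{9}$ ($m = \frac{4}{9} - \frac{\left(-81 + 121\right) \left(-175 + 31\right)}{9} = \frac{4}{9} - \frac{40 \left(-144\right)}{9} = \frac{4}{9} - -640 = \frac{4}{9} + 640 = \frac{5764}{9} \approx 640.44$)
$\frac{m}{u{\left(21 \right)}} = \frac{5764}{9 \cdot 1} = \frac{5764}{9} \cdot 1 = \frac{5764}{9}$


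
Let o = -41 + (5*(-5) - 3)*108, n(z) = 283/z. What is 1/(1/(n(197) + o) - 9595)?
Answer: -603522/5790793787 ≈ -0.00010422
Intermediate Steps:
o = -3065 (o = -41 + (-25 - 3)*108 = -41 - 28*108 = -41 - 3024 = -3065)
1/(1/(n(197) + o) - 9595) = 1/(1/(283/197 - 3065) - 9595) = 1/(1/(-603522/197) - 9595) = 1/(-197/603522 - 9595) = 1/(-5790793787/603522) = -603522/5790793787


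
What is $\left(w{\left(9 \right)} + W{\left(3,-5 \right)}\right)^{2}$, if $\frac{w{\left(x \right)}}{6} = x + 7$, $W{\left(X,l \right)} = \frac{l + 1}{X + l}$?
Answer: $9604$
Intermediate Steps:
$W{\left(X,l \right)} = \frac{1 + l}{X + l}$
$w{\left(x \right)} = 42 + 6 x$ ($w{\left(x \right)} = 6 \left(x + 7\right) = 6 \left(7 + x\right) = 42 + 6 x$)
$\left(w{\left(9 \right)} + W{\left(3,-5 \right)}\right)^{2} = \left(\left(42 + 6 \cdot 9\right) + \frac{1 - 5}{3 - 5}\right)^{2} = \left(\left(42 + 54\right) + \frac{1}{-2} \left(-4\right)\right)^{2} = \left(96 - -2\right)^{2} = \left(96 + 2\right)^{2} = 98^{2} = 9604$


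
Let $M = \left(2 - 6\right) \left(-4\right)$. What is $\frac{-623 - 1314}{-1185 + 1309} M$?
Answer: $- \frac{7748}{31} \approx -249.94$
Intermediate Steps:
$M = 16$ ($M = \left(2 - 6\right) \left(-4\right) = \left(-4\right) \left(-4\right) = 16$)
$\frac{-623 - 1314}{-1185 + 1309} M = \frac{-623 - 1314}{-1185 + 1309} \cdot 16 = - \frac{1937}{124} \cdot 16 = \left(-1937\right) \frac{1}{124} \cdot 16 = \left(- \frac{1937}{124}\right) 16 = - \frac{7748}{31}$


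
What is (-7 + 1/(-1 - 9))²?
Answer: 5041/100 ≈ 50.410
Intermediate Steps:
(-7 + 1/(-1 - 9))² = (-7 + 1/(-10))² = (-7 - ⅒)² = (-71/10)² = 5041/100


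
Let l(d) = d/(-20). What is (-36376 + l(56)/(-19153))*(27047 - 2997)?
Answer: -16755864081060/19153 ≈ -8.7484e+8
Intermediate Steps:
l(d) = -d/20 (l(d) = d*(-1/20) = -d/20)
(-36376 + l(56)/(-19153))*(27047 - 2997) = (-36376 - 1/20*56/(-19153))*(27047 - 2997) = (-36376 - 14/5*(-1/19153))*24050 = (-36376 + 14/95765)*24050 = -3483547626/95765*24050 = -16755864081060/19153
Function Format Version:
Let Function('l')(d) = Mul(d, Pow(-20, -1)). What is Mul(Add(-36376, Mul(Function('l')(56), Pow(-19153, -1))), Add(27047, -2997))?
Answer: Rational(-16755864081060, 19153) ≈ -8.7484e+8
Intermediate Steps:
Function('l')(d) = Mul(Rational(-1, 20), d) (Function('l')(d) = Mul(d, Rational(-1, 20)) = Mul(Rational(-1, 20), d))
Mul(Add(-36376, Mul(Function('l')(56), Pow(-19153, -1))), Add(27047, -2997)) = Mul(Add(-36376, Mul(Mul(Rational(-1, 20), 56), Pow(-19153, -1))), Add(27047, -2997)) = Mul(Add(-36376, Mul(Rational(-14, 5), Rational(-1, 19153))), 24050) = Mul(Add(-36376, Rational(14, 95765)), 24050) = Mul(Rational(-3483547626, 95765), 24050) = Rational(-16755864081060, 19153)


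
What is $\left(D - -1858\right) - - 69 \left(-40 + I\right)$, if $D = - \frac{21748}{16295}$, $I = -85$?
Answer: $- \frac{110290013}{16295} \approx -6768.3$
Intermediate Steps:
$D = - \frac{21748}{16295}$ ($D = \left(-21748\right) \frac{1}{16295} = - \frac{21748}{16295} \approx -1.3346$)
$\left(D - -1858\right) - - 69 \left(-40 + I\right) = \left(- \frac{21748}{16295} - -1858\right) - - 69 \left(-40 - 85\right) = \left(- \frac{21748}{16295} + 1858\right) - \left(-69\right) \left(-125\right) = \frac{30254362}{16295} - 8625 = - \frac{110290013}{16295}$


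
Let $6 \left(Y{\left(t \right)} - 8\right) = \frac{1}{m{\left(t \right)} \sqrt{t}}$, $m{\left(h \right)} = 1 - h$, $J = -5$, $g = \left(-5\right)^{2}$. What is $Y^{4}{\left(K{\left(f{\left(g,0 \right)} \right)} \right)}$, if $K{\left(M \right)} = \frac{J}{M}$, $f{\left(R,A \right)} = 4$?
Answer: $\frac{54397163776}{13286025} - \frac{29857792 i \sqrt{5}}{492075} \approx 4094.3 - 135.68 i$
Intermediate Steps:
$g = 25$
$K{\left(M \right)} = - \frac{5}{M}$
$Y{\left(t \right)} = 8 + \frac{1}{6 \sqrt{t} \left(1 - t\right)}$ ($Y{\left(t \right)} = 8 + \frac{1}{6 \left(1 - t\right) \sqrt{t}} = 8 + \frac{1}{6 \sqrt{t} \left(1 - t\right)}$)
$Y^{4}{\left(K{\left(f{\left(g,0 \right)} \right)} \right)} = \left(8 - \frac{1}{6 \frac{i \sqrt{5}}{2} \left(-1 - \frac{5}{4}\right)}\right)^{4} = \left(8 - \frac{\left(- \frac{2}{5}\right) i \sqrt{5}}{6 \left(- \frac{9}{4}\right)}\right)^{4} = \left(8 - \frac{1}{6} \left(- \frac{2 i \sqrt{5}}{5}\right) \left(- \frac{4}{9}\right)\right)^{4} = \left(8 - \frac{4 i \sqrt{5}}{135}\right)^{4}$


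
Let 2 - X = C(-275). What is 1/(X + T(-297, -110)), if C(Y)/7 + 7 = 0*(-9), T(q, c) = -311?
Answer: -1/260 ≈ -0.0038462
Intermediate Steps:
C(Y) = -49 (C(Y) = -49 + 7*(0*(-9)) = -49 + 7*0 = -49 + 0 = -49)
X = 51 (X = 2 - 1*(-49) = 2 + 49 = 51)
1/(X + T(-297, -110)) = 1/(51 - 311) = 1/(-260) = -1/260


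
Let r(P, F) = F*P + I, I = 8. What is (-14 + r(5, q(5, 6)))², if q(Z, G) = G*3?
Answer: 7056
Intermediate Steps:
q(Z, G) = 3*G
r(P, F) = 8 + F*P (r(P, F) = F*P + 8 = 8 + F*P)
(-14 + r(5, q(5, 6)))² = (-14 + (8 + (3*6)*5))² = (-14 + (8 + 18*5))² = (-14 + (8 + 90))² = (-14 + 98)² = 84² = 7056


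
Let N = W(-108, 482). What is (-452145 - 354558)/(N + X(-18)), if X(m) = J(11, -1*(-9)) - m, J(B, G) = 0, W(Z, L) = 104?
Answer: -806703/122 ≈ -6612.3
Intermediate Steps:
N = 104
X(m) = -m (X(m) = 0 - m = -m)
(-452145 - 354558)/(N + X(-18)) = (-452145 - 354558)/(104 - 1*(-18)) = -806703/(104 + 18) = -806703/122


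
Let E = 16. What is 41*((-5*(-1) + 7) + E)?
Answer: 1148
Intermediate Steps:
41*((-5*(-1) + 7) + E) = 41*((-5*(-1) + 7) + 16) = 41*((5 + 7) + 16) = 41*(12 + 16) = 41*28 = 1148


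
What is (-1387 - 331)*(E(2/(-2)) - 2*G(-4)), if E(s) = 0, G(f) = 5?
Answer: 17180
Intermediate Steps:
(-1387 - 331)*(E(2/(-2)) - 2*G(-4)) = (-1387 - 331)*(0 - 2*5) = -1718*(0 - 10) = -1718*(-10) = 17180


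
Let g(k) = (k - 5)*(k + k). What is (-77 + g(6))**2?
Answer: 4225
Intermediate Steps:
g(k) = 2*k*(-5 + k) (g(k) = (-5 + k)*(2*k) = 2*k*(-5 + k))
(-77 + g(6))**2 = (-77 + 2*6*(-5 + 6))**2 = (-77 + 2*6*1)**2 = (-77 + 12)**2 = (-65)**2 = 4225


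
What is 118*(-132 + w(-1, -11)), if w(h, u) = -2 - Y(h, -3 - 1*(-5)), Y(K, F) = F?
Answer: -16048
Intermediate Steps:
w(h, u) = -4 (w(h, u) = -2 - (-3 - 1*(-5)) = -2 - (-3 + 5) = -2 - 1*2 = -2 - 2 = -4)
118*(-132 + w(-1, -11)) = 118*(-132 - 4) = 118*(-136) = -16048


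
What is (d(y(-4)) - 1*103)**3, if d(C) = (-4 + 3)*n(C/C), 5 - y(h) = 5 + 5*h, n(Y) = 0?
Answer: -1092727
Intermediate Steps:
y(h) = -5*h (y(h) = 5 - (5 + 5*h) = 5 + (-5 - 5*h) = -5*h)
d(C) = 0 (d(C) = (-4 + 3)*0 = -1*0 = 0)
(d(y(-4)) - 1*103)**3 = (0 - 1*103)**3 = (0 - 103)**3 = (-103)**3 = -1092727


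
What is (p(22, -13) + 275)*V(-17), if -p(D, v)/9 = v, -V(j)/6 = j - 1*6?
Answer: 54096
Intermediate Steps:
V(j) = 36 - 6*j (V(j) = -6*(j - 1*6) = -6*(j - 6) = -6*(-6 + j) = 36 - 6*j)
p(D, v) = -9*v
(p(22, -13) + 275)*V(-17) = (-9*(-13) + 275)*(36 - 6*(-17)) = (117 + 275)*(36 + 102) = 392*138 = 54096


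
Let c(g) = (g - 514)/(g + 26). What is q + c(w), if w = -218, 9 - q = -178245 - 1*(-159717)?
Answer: 296653/16 ≈ 18541.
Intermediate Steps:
q = 18537 (q = 9 - (-178245 - 1*(-159717)) = 9 - (-178245 + 159717) = 9 - 1*(-18528) = 9 + 18528 = 18537)
c(g) = (-514 + g)/(26 + g)
q + c(w) = 18537 + (-514 - 218)/(26 - 218) = 18537 - 732/(-192) = 18537 - 1/192*(-732) = 18537 + 61/16 = 296653/16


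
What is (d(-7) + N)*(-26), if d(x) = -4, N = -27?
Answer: 806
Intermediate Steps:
(d(-7) + N)*(-26) = (-4 - 27)*(-26) = -31*(-26) = 806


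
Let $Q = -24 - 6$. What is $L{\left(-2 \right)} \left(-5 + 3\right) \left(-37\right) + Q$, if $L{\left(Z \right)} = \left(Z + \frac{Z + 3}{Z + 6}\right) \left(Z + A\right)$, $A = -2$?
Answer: $488$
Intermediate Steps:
$Q = -30$ ($Q = -24 - 6 = -30$)
$L{\left(Z \right)} = \left(-2 + Z\right) \left(Z + \frac{3 + Z}{6 + Z}\right)$ ($L{\left(Z \right)} = \left(Z + \frac{Z + 3}{Z + 6}\right) \left(Z - 2\right) = \left(Z + \frac{3 + Z}{6 + Z}\right) \left(-2 + Z\right) = \left(-2 + Z\right) \left(Z + \frac{3 + Z}{6 + Z}\right)$)
$L{\left(-2 \right)} \left(-5 + 3\right) \left(-37\right) + Q = \frac{-6 + \left(-2\right)^{3} - -22 + 5 \left(-2\right)^{2}}{6 - 2} \left(-5 + 3\right) \left(-37\right) - 30 = \frac{-6 - 8 + 22 + 5 \cdot 4}{4} \left(-2\right) \left(-37\right) - 30 = \frac{-6 - 8 + 22 + 20}{4} \left(-2\right) \left(-37\right) - 30 = \frac{1}{4} \cdot 28 \left(-2\right) \left(-37\right) - 30 = 7 \left(-2\right) \left(-37\right) - 30 = \left(-14\right) \left(-37\right) - 30 = 518 - 30 = 488$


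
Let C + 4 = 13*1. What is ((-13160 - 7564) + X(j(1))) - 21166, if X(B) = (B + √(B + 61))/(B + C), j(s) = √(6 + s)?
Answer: -3099867/74 + 9*√7/74 + 9*√(61 + √7)/74 - √7*√(61 + √7)/74 ≈ -41889.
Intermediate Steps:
C = 9 (C = -4 + 13*1 = -4 + 13 = 9)
X(B) = (B + √(61 + B))/(9 + B) (X(B) = (B + √(B + 61))/(B + 9) = (B + √(61 + B))/(9 + B))
((-13160 - 7564) + X(j(1))) - 21166 = ((-13160 - 7564) + (√(6 + 1) + √(61 + √(6 + 1)))/(9 + √(6 + 1))) - 21166 = (-20724 + (√7 + √(61 + √7))/(9 + √7)) - 21166 = -41890 + (√7 + √(61 + √7))/(9 + √7)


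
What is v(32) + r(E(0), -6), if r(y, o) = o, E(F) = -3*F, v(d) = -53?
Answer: -59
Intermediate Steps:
v(32) + r(E(0), -6) = -53 - 6 = -59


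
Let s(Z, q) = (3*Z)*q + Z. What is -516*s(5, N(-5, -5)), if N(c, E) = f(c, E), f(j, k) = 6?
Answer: -49020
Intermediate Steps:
N(c, E) = 6
s(Z, q) = Z + 3*Z*q (s(Z, q) = 3*Z*q + Z = Z + 3*Z*q)
-516*s(5, N(-5, -5)) = -2580*(1 + 3*6) = -2580*(1 + 18) = -2580*19 = -516*95 = -49020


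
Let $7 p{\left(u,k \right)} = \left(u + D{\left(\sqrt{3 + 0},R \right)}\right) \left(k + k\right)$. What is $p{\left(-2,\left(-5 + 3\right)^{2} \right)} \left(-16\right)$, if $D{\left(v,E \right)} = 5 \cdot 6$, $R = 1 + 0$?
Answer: $-512$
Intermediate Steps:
$R = 1$
$D{\left(v,E \right)} = 30$
$p{\left(u,k \right)} = \frac{2 k \left(30 + u\right)}{7}$ ($p{\left(u,k \right)} = \frac{\left(u + 30\right) \left(k + k\right)}{7} = \frac{\left(30 + u\right) 2 k}{7} = \frac{2 k \left(30 + u\right)}{7}$)
$p{\left(-2,\left(-5 + 3\right)^{2} \right)} \left(-16\right) = \frac{2 \left(-5 + 3\right)^{2} \left(30 - 2\right)}{7} \left(-16\right) = \frac{2}{7} \left(-2\right)^{2} \cdot 28 \left(-16\right) = \frac{2}{7} \cdot 4 \cdot 28 \left(-16\right) = 32 \left(-16\right) = -512$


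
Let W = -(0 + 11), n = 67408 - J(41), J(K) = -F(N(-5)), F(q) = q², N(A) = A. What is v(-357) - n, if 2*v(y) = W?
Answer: -134877/2 ≈ -67439.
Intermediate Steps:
J(K) = -25 (J(K) = -1*(-5)² = -1*25 = -25)
n = 67433 (n = 67408 - 1*(-25) = 67408 + 25 = 67433)
W = -11 (W = -1*11 = -11)
v(y) = -11/2 (v(y) = (½)*(-11) = -11/2)
v(-357) - n = -11/2 - 1*67433 = -11/2 - 67433 = -134877/2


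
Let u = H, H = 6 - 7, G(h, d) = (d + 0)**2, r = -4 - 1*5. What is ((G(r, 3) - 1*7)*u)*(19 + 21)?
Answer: -80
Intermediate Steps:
r = -9 (r = -4 - 5 = -9)
G(h, d) = d**2
H = -1
u = -1
((G(r, 3) - 1*7)*u)*(19 + 21) = ((3**2 - 1*7)*(-1))*(19 + 21) = ((9 - 7)*(-1))*40 = (2*(-1))*40 = -2*40 = -80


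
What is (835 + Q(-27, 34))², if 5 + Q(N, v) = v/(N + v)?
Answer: 34152336/49 ≈ 6.9699e+5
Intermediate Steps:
Q(N, v) = -5 + v/(N + v)
(835 + Q(-27, 34))² = (835 + (-5*(-27) - 4*34)/(-27 + 34))² = (835 + (135 - 136)/7)² = (835 + (⅐)*(-1))² = (835 - ⅐)² = (5844/7)² = 34152336/49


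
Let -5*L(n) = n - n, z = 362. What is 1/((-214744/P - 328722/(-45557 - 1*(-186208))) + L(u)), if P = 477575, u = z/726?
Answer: -1370844925/3820272806 ≈ -0.35883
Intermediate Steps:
u = 181/363 (u = 362/726 = 362*(1/726) = 181/363 ≈ 0.49862)
L(n) = 0 (L(n) = -(n - n)/5 = -1/5*0 = 0)
1/((-214744/P - 328722/(-45557 - 1*(-186208))) + L(u)) = 1/((-214744/477575 - 328722/(-45557 - 1*(-186208))) + 0) = 1/((-214744*1/477575 - 328722/(-45557 + 186208)) + 0) = 1/((-214744/477575 - 328722/140651) + 0) = 1/(-3820272806/1370844925 + 0) = 1/(-3820272806/1370844925) = -1370844925/3820272806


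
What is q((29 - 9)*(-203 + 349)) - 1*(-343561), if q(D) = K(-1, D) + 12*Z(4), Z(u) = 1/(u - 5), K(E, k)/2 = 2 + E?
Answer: 343551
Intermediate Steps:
K(E, k) = 4 + 2*E (K(E, k) = 2*(2 + E) = 4 + 2*E)
Z(u) = 1/(-5 + u)
q(D) = -10 (q(D) = (4 + 2*(-1)) + 12/(-5 + 4) = (4 - 2) + 12/(-1) = 2 + 12*(-1) = 2 - 12 = -10)
q((29 - 9)*(-203 + 349)) - 1*(-343561) = -10 - 1*(-343561) = -10 + 343561 = 343551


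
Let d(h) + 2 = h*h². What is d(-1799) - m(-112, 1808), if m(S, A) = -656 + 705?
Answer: -5822285450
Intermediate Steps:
d(h) = -2 + h³ (d(h) = -2 + h*h² = -2 + h³)
m(S, A) = 49
d(-1799) - m(-112, 1808) = (-2 + (-1799)³) - 1*49 = (-2 - 5822285399) - 49 = -5822285401 - 49 = -5822285450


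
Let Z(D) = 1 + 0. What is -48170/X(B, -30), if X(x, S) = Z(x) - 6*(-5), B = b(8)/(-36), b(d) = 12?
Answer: -48170/31 ≈ -1553.9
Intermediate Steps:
Z(D) = 1
B = -⅓ (B = 12/(-36) = 12*(-1/36) = -⅓ ≈ -0.33333)
X(x, S) = 31 (X(x, S) = 1 - 6*(-5) = 1 + 30 = 31)
-48170/X(B, -30) = -48170/31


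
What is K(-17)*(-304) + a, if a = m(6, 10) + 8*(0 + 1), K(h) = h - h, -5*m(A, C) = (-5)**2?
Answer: 3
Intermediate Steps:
m(A, C) = -5 (m(A, C) = -1/5*(-5)**2 = -1/5*25 = -5)
K(h) = 0
a = 3 (a = -5 + 8*(0 + 1) = -5 + 8*1 = -5 + 8 = 3)
K(-17)*(-304) + a = 0*(-304) + 3 = 0 + 3 = 3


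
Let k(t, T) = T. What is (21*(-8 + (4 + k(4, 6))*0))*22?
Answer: -3696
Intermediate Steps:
(21*(-8 + (4 + k(4, 6))*0))*22 = (21*(-8 + (4 + 6)*0))*22 = (21*(-8 + 10*0))*22 = (21*(-8 + 0))*22 = (21*(-8))*22 = -168*22 = -3696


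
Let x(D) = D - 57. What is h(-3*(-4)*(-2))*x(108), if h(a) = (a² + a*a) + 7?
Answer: 59109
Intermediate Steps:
x(D) = -57 + D
h(a) = 7 + 2*a² (h(a) = (a² + a²) + 7 = 2*a² + 7 = 7 + 2*a²)
h(-3*(-4)*(-2))*x(108) = (7 + 2*(-3*(-4)*(-2))²)*(-57 + 108) = (7 + 2*(12*(-2))²)*51 = (7 + 2*(-24)²)*51 = (7 + 2*576)*51 = (7 + 1152)*51 = 1159*51 = 59109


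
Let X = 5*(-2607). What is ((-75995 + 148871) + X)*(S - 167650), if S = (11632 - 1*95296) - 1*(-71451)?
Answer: -10763181783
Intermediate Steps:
X = -13035
S = -12213 (S = (11632 - 95296) + 71451 = -83664 + 71451 = -12213)
((-75995 + 148871) + X)*(S - 167650) = ((-75995 + 148871) - 13035)*(-12213 - 167650) = (72876 - 13035)*(-179863) = 59841*(-179863) = -10763181783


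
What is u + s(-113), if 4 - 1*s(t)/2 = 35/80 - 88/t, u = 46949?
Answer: 42446929/904 ≈ 46955.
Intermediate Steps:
s(t) = 57/8 + 176/t (s(t) = 8 - 2*(35/80 - 88/t) = 8 - 2*(35*(1/80) - 88/t) = 8 - 2*(7/16 - 88/t) = 8 + (-7/8 + 176/t) = 57/8 + 176/t)
u + s(-113) = 46949 + (57/8 + 176/(-113)) = 46949 + (57/8 + 176*(-1/113)) = 46949 + (57/8 - 176/113) = 46949 + 5033/904 = 42446929/904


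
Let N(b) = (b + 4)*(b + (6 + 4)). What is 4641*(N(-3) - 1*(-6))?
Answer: 60333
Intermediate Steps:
N(b) = (4 + b)*(10 + b) (N(b) = (4 + b)*(b + 10) = (4 + b)*(10 + b))
4641*(N(-3) - 1*(-6)) = 4641*((40 + (-3)**2 + 14*(-3)) - 1*(-6)) = 4641*((40 + 9 - 42) + 6) = 4641*(7 + 6) = 4641*13 = 60333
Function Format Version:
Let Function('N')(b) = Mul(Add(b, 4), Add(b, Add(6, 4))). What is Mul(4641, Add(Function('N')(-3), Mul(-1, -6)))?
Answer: 60333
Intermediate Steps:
Function('N')(b) = Mul(Add(4, b), Add(10, b)) (Function('N')(b) = Mul(Add(4, b), Add(b, 10)) = Mul(Add(4, b), Add(10, b)))
Mul(4641, Add(Function('N')(-3), Mul(-1, -6))) = Mul(4641, Add(Add(40, Pow(-3, 2), Mul(14, -3)), Mul(-1, -6))) = Mul(4641, Add(Add(40, 9, -42), 6)) = Mul(4641, Add(7, 6)) = Mul(4641, 13) = 60333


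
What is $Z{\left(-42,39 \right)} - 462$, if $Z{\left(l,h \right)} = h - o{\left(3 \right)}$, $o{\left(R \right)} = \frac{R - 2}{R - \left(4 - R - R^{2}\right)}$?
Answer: $- \frac{4654}{11} \approx -423.09$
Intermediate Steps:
$o{\left(R \right)} = \frac{-2 + R}{-4 + R^{2} + 2 R}$ ($o{\left(R \right)} = \frac{-2 + R}{R - \left(4 - R - R^{2}\right)} = \frac{-2 + R}{R + \left(-4 + R + R^{2}\right)} = \frac{-2 + R}{-4 + R^{2} + 2 R}$)
$Z{\left(l,h \right)} = - \frac{1}{11} + h$ ($Z{\left(l,h \right)} = h - \frac{-2 + 3}{-4 + 3^{2} + 2 \cdot 3} = h - \frac{1}{-4 + 9 + 6} \cdot 1 = h - \frac{1}{11} \cdot 1 = h - \frac{1}{11} = - \frac{1}{11} + h$)
$Z{\left(-42,39 \right)} - 462 = \left(- \frac{1}{11} + 39\right) - 462 = \frac{428}{11} + \left(-2262 + 1800\right) = \frac{428}{11} - 462 = - \frac{4654}{11}$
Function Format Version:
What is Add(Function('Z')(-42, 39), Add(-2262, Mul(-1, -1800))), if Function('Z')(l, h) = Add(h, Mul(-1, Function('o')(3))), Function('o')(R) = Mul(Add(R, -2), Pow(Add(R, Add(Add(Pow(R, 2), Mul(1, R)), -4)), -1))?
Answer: Rational(-4654, 11) ≈ -423.09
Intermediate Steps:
Function('o')(R) = Mul(Pow(Add(-4, Pow(R, 2), Mul(2, R)), -1), Add(-2, R)) (Function('o')(R) = Mul(Add(-2, R), Pow(Add(R, Add(Add(Pow(R, 2), R), -4)), -1)) = Mul(Add(-2, R), Pow(Add(R, Add(Add(R, Pow(R, 2)), -4)), -1)) = Mul(Add(-2, R), Pow(Add(R, Add(-4, R, Pow(R, 2))), -1)) = Mul(Add(-2, R), Pow(Add(-4, Pow(R, 2), Mul(2, R)), -1)) = Mul(Pow(Add(-4, Pow(R, 2), Mul(2, R)), -1), Add(-2, R)))
Function('Z')(l, h) = Add(Rational(-1, 11), h) (Function('Z')(l, h) = Add(h, Mul(-1, Mul(Pow(Add(-4, Pow(3, 2), Mul(2, 3)), -1), Add(-2, 3)))) = Add(h, Mul(-1, Mul(Pow(Add(-4, 9, 6), -1), 1))) = Add(h, Mul(-1, Mul(Pow(11, -1), 1))) = Add(h, Mul(-1, Mul(Rational(1, 11), 1))) = Add(h, Mul(-1, Rational(1, 11))) = Add(h, Rational(-1, 11)) = Add(Rational(-1, 11), h))
Add(Function('Z')(-42, 39), Add(-2262, Mul(-1, -1800))) = Add(Add(Rational(-1, 11), 39), Add(-2262, Mul(-1, -1800))) = Add(Rational(428, 11), Add(-2262, 1800)) = Add(Rational(428, 11), -462) = Rational(-4654, 11)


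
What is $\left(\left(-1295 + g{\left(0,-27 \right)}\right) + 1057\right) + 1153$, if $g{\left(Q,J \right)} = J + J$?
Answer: $861$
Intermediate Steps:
$g{\left(Q,J \right)} = 2 J$
$\left(\left(-1295 + g{\left(0,-27 \right)}\right) + 1057\right) + 1153 = \left(\left(-1295 + 2 \left(-27\right)\right) + 1057\right) + 1153 = \left(\left(-1295 - 54\right) + 1057\right) + 1153 = \left(-1349 + 1057\right) + 1153 = -292 + 1153 = 861$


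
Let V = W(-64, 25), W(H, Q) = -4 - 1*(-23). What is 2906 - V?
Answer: 2887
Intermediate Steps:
W(H, Q) = 19 (W(H, Q) = -4 + 23 = 19)
V = 19
2906 - V = 2906 - 1*19 = 2906 - 19 = 2887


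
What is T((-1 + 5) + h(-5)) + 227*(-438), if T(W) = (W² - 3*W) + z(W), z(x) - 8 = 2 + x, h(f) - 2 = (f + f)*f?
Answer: -96392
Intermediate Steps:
h(f) = 2 + 2*f² (h(f) = 2 + (f + f)*f = 2 + (2*f)*f = 2 + 2*f²)
z(x) = 10 + x (z(x) = 8 + (2 + x) = 10 + x)
T(W) = 10 + W² - 2*W (T(W) = (W² - 3*W) + (10 + W) = 10 + W² - 2*W)
T((-1 + 5) + h(-5)) + 227*(-438) = (10 + ((-1 + 5) + (2 + 2*(-5)²))² - 2*((-1 + 5) + (2 + 2*(-5)²))) + 227*(-438) = (10 + (4 + (2 + 2*25))² - 2*(4 + (2 + 2*25))) - 99426 = (10 + (4 + (2 + 50))² - 2*(4 + (2 + 50))) - 99426 = (10 + (4 + 52)² - 2*(4 + 52)) - 99426 = (10 + 56² - 2*56) - 99426 = (10 + 3136 - 112) - 99426 = 3034 - 99426 = -96392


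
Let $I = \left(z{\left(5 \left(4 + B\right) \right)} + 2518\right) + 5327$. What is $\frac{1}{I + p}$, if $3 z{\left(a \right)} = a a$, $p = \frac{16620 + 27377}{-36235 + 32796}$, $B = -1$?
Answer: $\frac{3439}{27192883} \approx 0.00012647$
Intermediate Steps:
$p = - \frac{43997}{3439}$ ($p = \frac{43997}{-3439} = 43997 \left(- \frac{1}{3439}\right) = - \frac{43997}{3439} \approx -12.794$)
$z{\left(a \right)} = \frac{a^{2}}{3}$ ($z{\left(a \right)} = \frac{a a}{3} = \frac{a^{2}}{3}$)
$I = 7920$ ($I = \left(\frac{\left(5 \left(4 - 1\right)\right)^{2}}{3} + 2518\right) + 5327 = \left(\frac{\left(5 \cdot 3\right)^{2}}{3} + 2518\right) + 5327 = \left(\frac{15^{2}}{3} + 2518\right) + 5327 = \left(\frac{1}{3} \cdot 225 + 2518\right) + 5327 = \left(75 + 2518\right) + 5327 = 2593 + 5327 = 7920$)
$\frac{1}{I + p} = \frac{1}{7920 - \frac{43997}{3439}} = \frac{1}{\frac{27192883}{3439}} = \frac{3439}{27192883}$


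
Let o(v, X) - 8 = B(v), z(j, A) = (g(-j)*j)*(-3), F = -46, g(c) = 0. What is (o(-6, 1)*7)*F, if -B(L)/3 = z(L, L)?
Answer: -2576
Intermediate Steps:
z(j, A) = 0 (z(j, A) = (0*j)*(-3) = 0*(-3) = 0)
B(L) = 0 (B(L) = -3*0 = 0)
o(v, X) = 8 (o(v, X) = 8 + 0 = 8)
(o(-6, 1)*7)*F = (8*7)*(-46) = 56*(-46) = -2576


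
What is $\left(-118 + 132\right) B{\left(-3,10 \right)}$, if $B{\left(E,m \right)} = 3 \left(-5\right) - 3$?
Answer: $-252$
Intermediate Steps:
$B{\left(E,m \right)} = -18$ ($B{\left(E,m \right)} = -15 - 3 = -18$)
$\left(-118 + 132\right) B{\left(-3,10 \right)} = \left(-118 + 132\right) \left(-18\right) = 14 \left(-18\right) = -252$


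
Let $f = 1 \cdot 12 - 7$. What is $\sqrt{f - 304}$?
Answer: $i \sqrt{299} \approx 17.292 i$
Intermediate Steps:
$f = 5$ ($f = 12 - 7 = 5$)
$\sqrt{f - 304} = \sqrt{5 - 304} = \sqrt{-299} = i \sqrt{299}$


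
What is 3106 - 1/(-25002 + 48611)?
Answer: 73329553/23609 ≈ 3106.0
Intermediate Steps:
3106 - 1/(-25002 + 48611) = 3106 - 1/23609 = 73329553/23609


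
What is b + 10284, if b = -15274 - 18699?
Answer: -23689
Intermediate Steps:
b = -33973
b + 10284 = -33973 + 10284 = -23689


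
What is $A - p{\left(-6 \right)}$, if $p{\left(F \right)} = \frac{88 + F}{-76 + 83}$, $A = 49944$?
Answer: $\frac{349526}{7} \approx 49932.0$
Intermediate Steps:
$p{\left(F \right)} = \frac{88}{7} + \frac{F}{7}$ ($p{\left(F \right)} = \frac{88 + F}{7} = \left(88 + F\right) \frac{1}{7} = \frac{88}{7} + \frac{F}{7}$)
$A - p{\left(-6 \right)} = 49944 - \left(\frac{88}{7} + \frac{1}{7} \left(-6\right)\right) = 49944 - \left(\frac{88}{7} - \frac{6}{7}\right) = 49944 - \frac{82}{7} = \frac{349526}{7}$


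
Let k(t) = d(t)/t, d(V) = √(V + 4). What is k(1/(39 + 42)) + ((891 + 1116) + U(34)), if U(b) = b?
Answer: 2041 + 45*√13 ≈ 2203.3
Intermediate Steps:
d(V) = √(4 + V)
k(t) = √(4 + t)/t
k(1/(39 + 42)) + ((891 + 1116) + U(34)) = √(4 + 1/(39 + 42))/(1/(39 + 42)) + ((891 + 1116) + 34) = √(4 + 1/81)/(1/81) + (2007 + 34) = √(4 + 1/81)/(1/81) + 2041 = 81*√(325/81) + 2041 = 81*(5*√13/9) + 2041 = 45*√13 + 2041 = 2041 + 45*√13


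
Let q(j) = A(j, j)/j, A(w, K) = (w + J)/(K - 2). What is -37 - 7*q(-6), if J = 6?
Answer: -37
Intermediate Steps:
A(w, K) = (6 + w)/(-2 + K) (A(w, K) = (w + 6)/(K - 2) = (6 + w)/(-2 + K))
q(j) = (6 + j)/(j*(-2 + j)) (q(j) = ((6 + j)/(-2 + j))/j = (6 + j)/(j*(-2 + j)))
-37 - 7*q(-6) = -37 - 7*(6 - 6)/((-6)*(-2 - 6)) = -37 - (-7)*0/(6*(-8)) = -37 - (-7)*(-1)*0/(6*8) = -37 - 7*0 = -37 + 0 = -37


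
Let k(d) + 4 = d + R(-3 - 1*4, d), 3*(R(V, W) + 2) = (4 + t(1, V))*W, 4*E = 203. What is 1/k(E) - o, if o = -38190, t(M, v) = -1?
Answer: 7294292/191 ≈ 38190.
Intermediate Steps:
E = 203/4 (E = (¼)*203 = 203/4 ≈ 50.750)
R(V, W) = -2 + W (R(V, W) = -2 + ((4 - 1)*W)/3 = -2 + (3*W)/3 = -2 + W)
k(d) = -6 + 2*d (k(d) = -4 + (d + (-2 + d)) = -4 + (-2 + 2*d) = -6 + 2*d)
1/k(E) - o = 1/(-6 + 2*(203/4)) - 1*(-38190) = 1/(-6 + 203/2) + 38190 = 1/(191/2) + 38190 = 2/191 + 38190 = 7294292/191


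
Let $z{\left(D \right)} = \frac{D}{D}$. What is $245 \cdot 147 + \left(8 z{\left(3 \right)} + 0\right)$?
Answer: $36023$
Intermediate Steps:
$z{\left(D \right)} = 1$
$245 \cdot 147 + \left(8 z{\left(3 \right)} + 0\right) = 245 \cdot 147 + \left(8 \cdot 1 + 0\right) = 36015 + \left(8 + 0\right) = 36015 + 8 = 36023$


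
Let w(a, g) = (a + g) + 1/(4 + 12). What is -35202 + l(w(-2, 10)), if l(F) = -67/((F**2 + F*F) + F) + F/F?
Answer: -622115849/17673 ≈ -35202.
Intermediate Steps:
w(a, g) = 1/16 + a + g (w(a, g) = (a + g) + 1/16 = 1/16 + a + g)
l(F) = 1 - 67/(F + 2*F**2) (l(F) = -67/((F**2 + F**2) + F) + 1 = -67/(2*F**2 + F) + 1 = -67/(F + 2*F**2) + 1 = 1 - 67/(F + 2*F**2))
-35202 + l(w(-2, 10)) = -35202 + (-67 + (1/16 - 2 + 10) + 2*(1/16 - 2 + 10)**2)/((1/16 - 2 + 10)*(1 + 2*(1/16 - 2 + 10))) = -35202 + (-67 + 129/16 + 2*(129/16)**2)/((129/16)*(1 + 2*(129/16))) = -35202 + 16*(-67 + 129/16 + 2*(16641/256))/(129*(1 + 129/8)) = -35202 + 16*(-67 + 129/16 + 16641/128)/(129*(137/8)) = -35202 + (16/129)*(8/137)*(9097/128) = -35202 + 9097/17673 = -622115849/17673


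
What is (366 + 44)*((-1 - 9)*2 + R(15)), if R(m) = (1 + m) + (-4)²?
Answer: 4920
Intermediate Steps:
R(m) = 17 + m (R(m) = (1 + m) + 16 = 17 + m)
(366 + 44)*((-1 - 9)*2 + R(15)) = (366 + 44)*((-1 - 9)*2 + (17 + 15)) = 410*(-10*2 + 32) = 410*(-20 + 32) = 410*12 = 4920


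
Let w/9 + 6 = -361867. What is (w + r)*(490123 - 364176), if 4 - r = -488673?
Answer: -348643966460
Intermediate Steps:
r = 488677 (r = 4 - 1*(-488673) = 4 + 488673 = 488677)
w = -3256857 (w = -54 + 9*(-361867) = -54 - 3256803 = -3256857)
(w + r)*(490123 - 364176) = (-3256857 + 488677)*(490123 - 364176) = -2768180*125947 = -348643966460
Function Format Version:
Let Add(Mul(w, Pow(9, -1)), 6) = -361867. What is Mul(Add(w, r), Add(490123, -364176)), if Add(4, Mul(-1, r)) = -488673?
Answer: -348643966460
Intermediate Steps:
r = 488677 (r = Add(4, Mul(-1, -488673)) = Add(4, 488673) = 488677)
w = -3256857 (w = Add(-54, Mul(9, -361867)) = Add(-54, -3256803) = -3256857)
Mul(Add(w, r), Add(490123, -364176)) = Mul(Add(-3256857, 488677), Add(490123, -364176)) = Mul(-2768180, 125947) = -348643966460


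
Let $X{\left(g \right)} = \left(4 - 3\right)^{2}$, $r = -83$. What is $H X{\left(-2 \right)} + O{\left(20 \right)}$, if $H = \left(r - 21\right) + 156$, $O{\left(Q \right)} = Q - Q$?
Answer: $52$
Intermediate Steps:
$X{\left(g \right)} = 1$ ($X{\left(g \right)} = 1^{2} = 1$)
$O{\left(Q \right)} = 0$
$H = 52$ ($H = \left(-83 - 21\right) + 156 = -104 + 156 = 52$)
$H X{\left(-2 \right)} + O{\left(20 \right)} = 52 \cdot 1 + 0 = 52 + 0 = 52$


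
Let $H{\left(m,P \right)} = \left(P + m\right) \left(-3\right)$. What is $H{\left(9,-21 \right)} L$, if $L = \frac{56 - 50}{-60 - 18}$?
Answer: $- \frac{36}{13} \approx -2.7692$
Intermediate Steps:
$H{\left(m,P \right)} = - 3 P - 3 m$
$L = - \frac{1}{13}$ ($L = \frac{6}{-78} = 6 \left(- \frac{1}{78}\right) = - \frac{1}{13} \approx -0.076923$)
$H{\left(9,-21 \right)} L = \left(\left(-3\right) \left(-21\right) - 27\right) \left(- \frac{1}{13}\right) = \left(63 - 27\right) \left(- \frac{1}{13}\right) = 36 \left(- \frac{1}{13}\right) = - \frac{36}{13}$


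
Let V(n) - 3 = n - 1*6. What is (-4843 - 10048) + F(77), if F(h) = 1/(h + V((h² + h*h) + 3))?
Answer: -177724084/11935 ≈ -14891.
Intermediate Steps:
V(n) = -3 + n (V(n) = 3 + (n - 1*6) = 3 + (n - 6) = 3 + (-6 + n) = -3 + n)
F(h) = 1/(h + 2*h²) (F(h) = 1/(h + (-3 + ((h² + h*h) + 3))) = 1/(h + (-3 + ((h² + h²) + 3))) = 1/(h + (-3 + (2*h² + 3))) = 1/(h + (-3 + (3 + 2*h²))) = 1/(h + 2*h²))
(-4843 - 10048) + F(77) = (-4843 - 10048) + 1/(77*(1 + 2*77)) = -14891 + 1/(77*(1 + 154)) = -14891 + (1/77)/155 = -14891 + (1/77)*(1/155) = -14891 + 1/11935 = -177724084/11935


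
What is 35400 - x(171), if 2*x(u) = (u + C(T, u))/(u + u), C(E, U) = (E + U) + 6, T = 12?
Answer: 672590/19 ≈ 35400.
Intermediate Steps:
C(E, U) = 6 + E + U
x(u) = (18 + 2*u)/(4*u) (x(u) = ((u + (6 + 12 + u))/(u + u))/2 = ((u + (18 + u))/((2*u)))/2 = ((18 + 2*u)*(1/(2*u)))/2 = ((18 + 2*u)/(2*u))/2 = (18 + 2*u)/(4*u))
35400 - x(171) = 35400 - (9 + 171)/(2*171) = 35400 - 180/(2*171) = 35400 - 1*10/19 = 35400 - 10/19 = 672590/19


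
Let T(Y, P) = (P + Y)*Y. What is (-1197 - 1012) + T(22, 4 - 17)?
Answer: -2011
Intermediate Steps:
T(Y, P) = Y*(P + Y)
(-1197 - 1012) + T(22, 4 - 17) = (-1197 - 1012) + 22*((4 - 17) + 22) = -2209 + 22*(-13 + 22) = -2209 + 22*9 = -2209 + 198 = -2011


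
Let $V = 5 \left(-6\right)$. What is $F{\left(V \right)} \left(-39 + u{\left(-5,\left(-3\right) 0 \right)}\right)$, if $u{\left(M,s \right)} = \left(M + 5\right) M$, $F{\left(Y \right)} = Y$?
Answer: $1170$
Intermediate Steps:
$V = -30$
$u{\left(M,s \right)} = M \left(5 + M\right)$ ($u{\left(M,s \right)} = \left(5 + M\right) M = M \left(5 + M\right)$)
$F{\left(V \right)} \left(-39 + u{\left(-5,\left(-3\right) 0 \right)}\right) = - 30 \left(-39 - 5 \left(5 - 5\right)\right) = - 30 \left(-39 - 0\right) = - 30 \left(-39 + 0\right) = \left(-30\right) \left(-39\right) = 1170$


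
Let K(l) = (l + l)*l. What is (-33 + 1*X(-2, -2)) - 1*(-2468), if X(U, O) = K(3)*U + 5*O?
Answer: 2389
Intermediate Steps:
K(l) = 2*l**2 (K(l) = (2*l)*l = 2*l**2)
X(U, O) = 5*O + 18*U (X(U, O) = (2*3**2)*U + 5*O = (2*9)*U + 5*O = 18*U + 5*O = 5*O + 18*U)
(-33 + 1*X(-2, -2)) - 1*(-2468) = (-33 + 1*(5*(-2) + 18*(-2))) - 1*(-2468) = (-33 + 1*(-10 - 36)) + 2468 = (-33 + 1*(-46)) + 2468 = (-33 - 46) + 2468 = -79 + 2468 = 2389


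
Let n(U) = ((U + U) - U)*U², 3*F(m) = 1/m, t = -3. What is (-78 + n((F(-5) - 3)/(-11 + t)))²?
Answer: 8150944793151889/1340095640625 ≈ 6082.4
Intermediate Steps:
F(m) = 1/(3*m)
n(U) = U³ (n(U) = (2*U - U)*U² = U*U² = U³)
(-78 + n((F(-5) - 3)/(-11 + t)))² = (-78 + (((⅓)/(-5) - 3)/(-11 - 3))³)² = (-78 + (((⅓)*(-⅕) - 3)/(-14))³)² = (-78 + ((-1/15 - 3)*(-1/14))³)² = (-78 + (-46/15*(-1/14))³)² = (-78 + (23/105)³)² = (-78 + 12167/1157625)² = (-90282583/1157625)² = 8150944793151889/1340095640625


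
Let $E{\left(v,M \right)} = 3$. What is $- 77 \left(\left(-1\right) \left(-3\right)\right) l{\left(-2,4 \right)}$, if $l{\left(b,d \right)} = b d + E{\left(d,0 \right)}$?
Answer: $1155$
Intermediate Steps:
$l{\left(b,d \right)} = 3 + b d$ ($l{\left(b,d \right)} = b d + 3 = 3 + b d$)
$- 77 \left(\left(-1\right) \left(-3\right)\right) l{\left(-2,4 \right)} = - 77 \left(\left(-1\right) \left(-3\right)\right) \left(3 - 8\right) = \left(-77\right) 3 \left(3 - 8\right) = \left(-231\right) \left(-5\right) = 1155$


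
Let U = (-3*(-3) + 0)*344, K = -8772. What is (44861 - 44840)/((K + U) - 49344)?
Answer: -1/2620 ≈ -0.00038168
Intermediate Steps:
U = 3096 (U = (9 + 0)*344 = 9*344 = 3096)
(44861 - 44840)/((K + U) - 49344) = (44861 - 44840)/((-8772 + 3096) - 49344) = 21/(-5676 - 49344) = 21/(-55020) = 21*(-1/55020) = -1/2620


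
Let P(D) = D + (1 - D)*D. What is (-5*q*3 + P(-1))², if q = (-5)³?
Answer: 3504384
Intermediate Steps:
q = -125
P(D) = D + D*(1 - D)
(-5*q*3 + P(-1))² = (-5*(-125)*3 - (2 - 1*(-1)))² = (625*3 - (2 + 1))² = (1875 - 1*3)² = (1875 - 3)² = 1872² = 3504384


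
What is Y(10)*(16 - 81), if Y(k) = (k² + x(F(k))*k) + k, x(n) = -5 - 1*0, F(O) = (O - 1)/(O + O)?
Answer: -3900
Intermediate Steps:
F(O) = (-1 + O)/(2*O) (F(O) = (-1 + O)/((2*O)) = (-1 + O)*(1/(2*O)) = (-1 + O)/(2*O))
x(n) = -5 (x(n) = -5 + 0 = -5)
Y(k) = k² - 4*k (Y(k) = (k² - 5*k) + k = k² - 4*k)
Y(10)*(16 - 81) = (10*(-4 + 10))*(16 - 81) = (10*6)*(-65) = 60*(-65) = -3900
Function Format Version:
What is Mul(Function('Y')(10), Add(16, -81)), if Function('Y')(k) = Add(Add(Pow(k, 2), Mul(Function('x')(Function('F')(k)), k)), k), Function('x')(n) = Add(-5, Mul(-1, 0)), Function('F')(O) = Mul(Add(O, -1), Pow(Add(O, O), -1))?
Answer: -3900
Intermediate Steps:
Function('F')(O) = Mul(Rational(1, 2), Pow(O, -1), Add(-1, O)) (Function('F')(O) = Mul(Add(-1, O), Pow(Mul(2, O), -1)) = Mul(Add(-1, O), Mul(Rational(1, 2), Pow(O, -1))) = Mul(Rational(1, 2), Pow(O, -1), Add(-1, O)))
Function('x')(n) = -5 (Function('x')(n) = Add(-5, 0) = -5)
Function('Y')(k) = Add(Pow(k, 2), Mul(-4, k)) (Function('Y')(k) = Add(Add(Pow(k, 2), Mul(-5, k)), k) = Add(Pow(k, 2), Mul(-4, k)))
Mul(Function('Y')(10), Add(16, -81)) = Mul(Mul(10, Add(-4, 10)), Add(16, -81)) = Mul(Mul(10, 6), -65) = Mul(60, -65) = -3900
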